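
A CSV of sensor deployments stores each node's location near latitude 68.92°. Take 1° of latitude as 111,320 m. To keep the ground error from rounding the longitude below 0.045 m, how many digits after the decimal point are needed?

At 68.92° one degree of longitude covers 111320 × cos 68.92° ≈ 111320 × 0.3597 ≈ 40038.6 m.
With N decimal places the half-ulp bound is 0.5·10⁻ᴺ°, or 0.5·10⁻ᴺ × 40038.6 m on the ground.
Need 0.5 × 40038.6 × 10⁻ᴺ ≤ 0.045 → 10⁻ᴺ ≤ 2.248e-06, so N ≥ 5.65.
So 6 decimal places suffice (0.02 m); 5 would allow up to 0.2 m.

6 decimal places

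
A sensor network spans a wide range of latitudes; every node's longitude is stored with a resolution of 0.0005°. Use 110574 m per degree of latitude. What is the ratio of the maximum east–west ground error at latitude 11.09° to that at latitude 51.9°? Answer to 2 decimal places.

With a 0.0005° grid the true value lies within half a step, ±0.0005°/2 = ±0.00025°, of the stored one.
Error at 11.09° = 0.00025° × 110574 × cos 11.09° ≈ 27.643 × 0.9813 = 27.127 m.
At 51.9°: 0.00025° × 110574 × cos 51.9° = 0.00025 × 110574 × 0.6170 ≈ 17.057 m.
Ratio: 27.127 / 17.057 = cos 11.09° / cos 51.9° ≈ 1.5904.

1.59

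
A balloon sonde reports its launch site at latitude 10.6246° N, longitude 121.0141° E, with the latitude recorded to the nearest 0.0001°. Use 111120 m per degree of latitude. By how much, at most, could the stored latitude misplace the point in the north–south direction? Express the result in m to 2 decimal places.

Rounding to 4 decimal places leaves the latitude within ±5e-05° of the true value.
So the N–S error is at most 5e-05 × 111120 = 5.556 m.

5.56 m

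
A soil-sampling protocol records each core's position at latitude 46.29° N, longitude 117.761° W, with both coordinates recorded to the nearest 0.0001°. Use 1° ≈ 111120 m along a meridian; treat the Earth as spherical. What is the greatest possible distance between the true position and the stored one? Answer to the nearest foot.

Rounding to 4 decimal places leaves each coordinate within ±5e-05° of the true value.
North–south component: 5e-05° × 111120 = 5.556 m.
East–west component at 46.29°: 5e-05° × 111120 × cos 46.29° ≈ 5e-05 × 76784.9 ≈ 3.83924 m.
The two errors are perpendicular, so the maximum displacement is √(5.556² + 3.83924²) ≈ 6.75344 m.
Converting: 6.75344 m × 3.2808 ft/m ≈ 22.157 ft.

22 feet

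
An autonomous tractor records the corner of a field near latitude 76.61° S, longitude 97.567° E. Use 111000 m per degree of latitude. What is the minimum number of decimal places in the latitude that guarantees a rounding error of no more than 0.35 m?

One degree of latitude covers 111000 m.
Rounding to N decimal places gives at most 0.5 × 10⁻ᴺ degrees of error, i.e. 0.5 × 10⁻ᴺ × 111000 m.
Need 0.5 × 111000 × 10⁻ᴺ ≤ 0.35 → 10⁻ᴺ ≤ 6.306e-06, so N ≥ 5.20.
N = 5 would give 0.555 m (too coarse); N = 6 gives 0.0555 m ≤ 0.35 m.

6 decimal places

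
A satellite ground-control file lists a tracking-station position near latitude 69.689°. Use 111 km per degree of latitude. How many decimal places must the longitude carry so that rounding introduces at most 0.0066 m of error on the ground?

At 69.689° one degree of longitude covers 111000 × cos 69.689° ≈ 111000 × 0.3471 ≈ 38529.8 m.
With N decimal places the half-ulp bound is 0.5·10⁻ᴺ°, or 0.5·10⁻ᴺ × 38529.8 m on the ground.
Need 0.5 × 38529.8 × 10⁻ᴺ ≤ 0.0066 → 10⁻ᴺ ≤ 3.426e-07, so N ≥ 6.47.
So 7 decimal places suffice (0.00193 m); 6 would allow up to 0.0193 m.

7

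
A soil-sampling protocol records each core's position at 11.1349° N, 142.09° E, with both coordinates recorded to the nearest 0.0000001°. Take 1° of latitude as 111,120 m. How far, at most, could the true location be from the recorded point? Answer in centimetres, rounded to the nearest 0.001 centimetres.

Rounding to 7 decimal places leaves each coordinate within ±5e-08° of the true value.
North–south component: 5e-08° × 111120 = 0.005556 m.
East–west component at 11.1349°: 5e-08° × 111120 × cos 11.1349° ≈ 5e-08 × 109028 ≈ 0.00545141 m.
The two errors are perpendicular, so the maximum displacement is √(0.005556² + 0.00545141²) ≈ 0.00778377 m.
That is 0.00778377 m = 0.77838 cm.

0.778 centimetres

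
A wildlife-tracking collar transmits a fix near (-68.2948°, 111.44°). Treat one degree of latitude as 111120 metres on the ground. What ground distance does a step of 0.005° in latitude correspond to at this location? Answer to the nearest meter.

556 meters

0.005° × 111120 m/° = 555.6 m.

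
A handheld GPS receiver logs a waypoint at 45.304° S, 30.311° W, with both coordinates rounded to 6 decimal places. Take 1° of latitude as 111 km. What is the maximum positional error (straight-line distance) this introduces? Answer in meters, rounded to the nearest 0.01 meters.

0.07 meters

Rounding to 6 decimal places leaves each coordinate within ±5e-07° of the true value.
Latitude error → 5e-07 × 111000 = 0.0555 m along the meridian.
Longitude error → 5e-07 × 111000 × cos 45.304° = 5e-07 × 111000 × 0.7033 ≈ 0.0390357 m.
Combining orthogonally: (0.0555² + 0.0390357²)^½ ≈ 0.067853 m.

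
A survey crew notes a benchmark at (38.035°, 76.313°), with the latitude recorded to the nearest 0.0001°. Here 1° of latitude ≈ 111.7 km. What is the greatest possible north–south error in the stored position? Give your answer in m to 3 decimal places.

5.585 m

Rounding to 4 decimal places leaves the latitude within ±5e-05° of the true value.
So the N–S error is at most 5e-05 × 111700 = 5.585 m.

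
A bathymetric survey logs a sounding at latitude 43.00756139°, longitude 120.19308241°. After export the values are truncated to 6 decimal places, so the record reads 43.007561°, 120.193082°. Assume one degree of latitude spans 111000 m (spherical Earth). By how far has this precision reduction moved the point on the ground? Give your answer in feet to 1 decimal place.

0.2 feet

The latitude changed by +0.00000039° and the longitude by +0.00000041°.
North–south shift: 0.00000039 × 111000 = 0.04329 m.
E–W at 43.0076°: 0.00000041° × 111000 × cos 43.0076° = 0.00000041 × 111000 × 0.7313 ≈ 0.0332798 m.
Distance: √(0.04329² + 0.0332798²) ≈ 0.0546038 m.
Converting: 0.0546038 m × 3.2808 ft/m ≈ 0.17915 ft.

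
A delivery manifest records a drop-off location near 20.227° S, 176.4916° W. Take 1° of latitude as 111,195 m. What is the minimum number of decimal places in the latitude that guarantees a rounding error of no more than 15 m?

4 decimal places

One degree of latitude covers 111195 m.
With N decimal places the half-ulp bound is 0.5·10⁻ᴺ°, or 0.5·10⁻ᴺ × 111195 m on the ground.
Setting 55597.5 × 10⁻ᴺ ≤ 15 gives 10ᴺ ≥ 3706, i.e. N ≥ 3.57.
At 3 places the error can reach 55.6 m, but 4 places keeps it to 5.56 m.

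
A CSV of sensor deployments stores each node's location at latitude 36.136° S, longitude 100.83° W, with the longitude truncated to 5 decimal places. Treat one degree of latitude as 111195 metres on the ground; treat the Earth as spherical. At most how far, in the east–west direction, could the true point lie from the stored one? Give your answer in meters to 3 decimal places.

0.898 meters

Truncating at 5 decimal places can drop up to a full unit in the last place, so the longitude may be off by as much as 1e-05°.
At latitude 36.136° a degree of longitude spans 111195 m × cos 36.136° = 111195 × 0.8076 ≈ 89803.3 m.
So at most 1e-05° × 89803.3 ≈ 0.898033 m east–west.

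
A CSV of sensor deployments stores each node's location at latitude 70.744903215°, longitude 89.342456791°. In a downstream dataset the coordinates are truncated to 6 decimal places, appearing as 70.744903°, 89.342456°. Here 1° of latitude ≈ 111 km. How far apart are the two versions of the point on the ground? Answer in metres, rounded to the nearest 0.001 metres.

0.038 metres

Δlat = 70.744903215 − 70.744903 = +0.000000215°; Δlon = 89.342456791 − 89.342456 = +0.000000791°.
North–south shift: 0.000000215 × 111000 = 0.023865 m.
E–W at 70.7449°: 0.000000791° × 111000 × cos 70.7449° = 0.000000791 × 111000 × 0.3298 ≈ 0.0289545 m.
Distance: √(0.023865² + 0.0289545²) ≈ 0.037522 m.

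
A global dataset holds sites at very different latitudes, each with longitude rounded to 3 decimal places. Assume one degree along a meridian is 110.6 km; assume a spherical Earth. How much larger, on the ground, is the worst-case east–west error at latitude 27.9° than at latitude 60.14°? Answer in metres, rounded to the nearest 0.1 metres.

Rounding to 3 decimal places leaves the longitude within ±0.0005° of the true value.
At 27.9°: 0.0005° × 110600 × cos 27.9° = 0.0005 × 110600 × 0.8838 ≈ 48.872 m.
At 60.14°: 0.0005° × 110600 × cos 60.14° = 0.0005 × 110600 × 0.4979 ≈ 27.533 m.
So the lower-latitude error exceeds the higher by 48.872 − 27.533 = 21.339 m.

21.3 metres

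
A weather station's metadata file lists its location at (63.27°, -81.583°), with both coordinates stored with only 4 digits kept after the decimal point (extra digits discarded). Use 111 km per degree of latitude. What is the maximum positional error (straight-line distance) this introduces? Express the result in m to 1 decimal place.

Truncating at 4 decimal places can drop up to a full unit in the last place, so each coordinate may be off by as much as 0.0001°.
Latitude error → 0.0001 × 111000 = 11.1 m along the meridian.
E–W at 63.27°: 0.0001° × 111000 × cos 63.27° = 0.0001 × 111000 × 0.4498 ≈ 4.99263 m.
The two errors are perpendicular, so the maximum displacement is √(11.1² + 4.99263²) ≈ 12.1711 m.

12.2 m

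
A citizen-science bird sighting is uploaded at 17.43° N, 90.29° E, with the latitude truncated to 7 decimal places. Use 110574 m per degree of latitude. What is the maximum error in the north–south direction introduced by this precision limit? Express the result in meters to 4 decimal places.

0.0111 meters

Truncating at 7 decimal places can drop up to a full unit in the last place, so the latitude may be off by as much as 1e-07°.
So the N–S error is at most 1e-07 × 110574 = 0.0110574 m.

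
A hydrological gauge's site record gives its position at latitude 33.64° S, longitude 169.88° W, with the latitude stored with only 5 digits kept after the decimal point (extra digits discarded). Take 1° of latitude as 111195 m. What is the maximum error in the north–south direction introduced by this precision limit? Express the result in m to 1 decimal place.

1.1 m

Truncating at 5 decimal places can drop up to a full unit in the last place, so the latitude may be off by as much as 1e-05°.
Along the meridian that is 1e-05° × 111195 m/° = 1.11195 m.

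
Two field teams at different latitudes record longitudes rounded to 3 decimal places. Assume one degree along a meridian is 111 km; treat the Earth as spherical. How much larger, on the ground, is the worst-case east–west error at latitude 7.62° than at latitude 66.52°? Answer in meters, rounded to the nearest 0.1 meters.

32.9 meters

Rounding to 3 decimal places leaves the longitude within ±0.0005° of the true value.
Error at 7.62° = 0.0005° × 111000 × cos 7.62° ≈ 55.5 × 0.9912 = 55.01 m.
At 66.52°: 0.0005° × 111000 × cos 66.52° = 0.0005 × 111000 × 0.3984 ≈ 22.113 m.
So the lower-latitude error exceeds the higher by 55.01 − 22.113 = 32.897 m.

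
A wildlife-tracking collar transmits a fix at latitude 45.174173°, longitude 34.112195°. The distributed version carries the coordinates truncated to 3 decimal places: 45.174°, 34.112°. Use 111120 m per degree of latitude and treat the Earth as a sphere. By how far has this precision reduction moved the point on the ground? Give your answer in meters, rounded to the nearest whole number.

25 meters

The latitude changed by +0.000173° and the longitude by +0.000195°.
North–south shift: 0.000173 × 111120 = 19.2238 m.
E–W at 45.174°: 0.000195° × 111120 × cos 45.174° = 0.000195 × 111120 × 0.7050 ≈ 15.2753 m.
Hypotenuse of the two orthogonal shifts: √(19.2238² + 15.2753²) = 24.5538 m.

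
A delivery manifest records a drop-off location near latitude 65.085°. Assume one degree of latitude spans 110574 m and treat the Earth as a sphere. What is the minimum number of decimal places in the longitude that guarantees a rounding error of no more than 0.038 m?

At 65.085° one degree of longitude covers 110574 × cos 65.085° ≈ 110574 × 0.4213 ≈ 46581.9 m.
Rounding to N decimal places gives at most 0.5 × 10⁻ᴺ degrees of error, i.e. 0.5 × 10⁻ᴺ × 46581.9 m.
Setting 23290.9 × 10⁻ᴺ ≤ 0.038 gives 10ᴺ ≥ 6.129e+05, i.e. N ≥ 5.79.
N = 5 would give 0.233 m (too coarse); N = 6 gives 0.0233 m ≤ 0.038 m.

6 decimal places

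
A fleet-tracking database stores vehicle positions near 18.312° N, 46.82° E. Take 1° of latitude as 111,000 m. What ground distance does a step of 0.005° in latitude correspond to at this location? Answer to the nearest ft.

1821 ft

0.005° × 111000 m/° = 555 m.
In feet: 555 m ÷ 0.3048 ≈ 1820.9 ft.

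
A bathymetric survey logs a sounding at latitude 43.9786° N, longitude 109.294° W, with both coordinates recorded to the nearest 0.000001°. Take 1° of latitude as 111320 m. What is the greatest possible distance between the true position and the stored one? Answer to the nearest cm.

7 cm

Rounding to 6 decimal places leaves each coordinate within ±5e-07° of the true value.
North–south component: 5e-07° × 111320 = 0.05566 m.
E–W at 43.9786°: 5e-07° × 111320 × cos 43.9786° = 5e-07 × 111320 × 0.7196 ≈ 0.0400529 m.
Worst case both components are at the extreme and orthogonal: √(0.05566² + 0.0400529²) ≈ 0.0685731 m.
That is 0.0685731 m = 6.8573 cm.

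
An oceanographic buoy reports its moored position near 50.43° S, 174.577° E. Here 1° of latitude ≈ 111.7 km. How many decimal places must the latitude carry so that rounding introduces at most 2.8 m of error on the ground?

5

One degree of latitude covers 111700 m.
Rounding to N decimal places gives at most 0.5 × 10⁻ᴺ degrees of error, i.e. 0.5 × 10⁻ᴺ × 111700 m.
Need 0.5 × 111700 × 10⁻ᴺ ≤ 2.8 → 10⁻ᴺ ≤ 5.013e-05, so N ≥ 4.30.
At 4 places the error can reach 5.58 m, but 5 places keeps it to 0.558 m.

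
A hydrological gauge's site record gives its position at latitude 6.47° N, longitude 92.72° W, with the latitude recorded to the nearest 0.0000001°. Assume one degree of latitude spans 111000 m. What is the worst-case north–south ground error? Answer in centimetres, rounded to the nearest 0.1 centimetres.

0.6 centimetres

Rounding to 7 decimal places leaves the latitude within ±5e-08° of the true value.
Along the meridian that is 5e-08° × 111000 m/° = 0.00555 m.
That is 0.00555 m = 0.555 cm.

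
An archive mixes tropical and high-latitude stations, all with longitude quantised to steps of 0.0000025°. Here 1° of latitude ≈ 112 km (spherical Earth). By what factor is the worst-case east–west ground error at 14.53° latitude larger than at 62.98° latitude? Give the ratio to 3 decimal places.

2.131

With a 0.0000025° grid the true value lies within half a step, ±0.0000025°/2 = ±1.25e-06°, of the stored one.
At 14.53°: 1.25e-06° × 112000 × cos 14.53° = 1.25e-06 × 112000 × 0.9680 ≈ 0.13552 m.
At 62.98°: 1.25e-06° × 112000 × cos 62.98° = 1.25e-06 × 112000 × 0.4543 ≈ 0.063602 m.
The ratio reduces to cos 14.53° / cos 62.98° = 0.9680/0.4543 ≈ 2.1308.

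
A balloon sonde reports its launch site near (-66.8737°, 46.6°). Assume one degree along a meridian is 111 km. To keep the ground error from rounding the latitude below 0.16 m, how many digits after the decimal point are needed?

One degree of latitude covers 111000 m.
N decimal places → at most half a unit in the last place, 0.5 × 10⁻ᴺ° = 111000/2 × 10⁻ᴺ m.
Setting 55500 × 10⁻ᴺ ≤ 0.16 gives 10ᴺ ≥ 3.469e+05, i.e. N ≥ 5.54.
So 6 decimal places suffice (0.0555 m); 5 would allow up to 0.555 m.

6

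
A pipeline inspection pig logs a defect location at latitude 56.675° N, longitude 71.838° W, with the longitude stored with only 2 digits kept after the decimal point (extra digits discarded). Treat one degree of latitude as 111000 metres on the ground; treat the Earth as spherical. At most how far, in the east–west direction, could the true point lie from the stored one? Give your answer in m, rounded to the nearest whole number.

Truncating at 2 decimal places can drop up to a full unit in the last place, so the longitude may be off by as much as 0.01°.
One degree of longitude at 56.675° is 111000 × cos 56.675° ≈ 111000 × 0.5494 = 60982 m.
East–west error: 0.01° × 60982 m/° ≈ 609.82 m.

610 m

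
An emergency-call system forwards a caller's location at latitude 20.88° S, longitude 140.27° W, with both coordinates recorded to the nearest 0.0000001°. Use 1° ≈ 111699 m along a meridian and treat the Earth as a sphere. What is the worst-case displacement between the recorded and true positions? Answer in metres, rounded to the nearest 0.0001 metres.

0.0076 metres

Rounding to 7 decimal places leaves each coordinate within ±5e-08° of the true value.
Latitude error → 5e-08 × 111699 = 0.00558495 m along the meridian.
East–west component at 20.88°: 5e-08° × 111699 × cos 20.88° ≈ 5e-08 × 104364 ≈ 0.00521818 m.
The two errors are perpendicular, so the maximum displacement is √(0.00558495² + 0.00521818²) ≈ 0.00764337 m.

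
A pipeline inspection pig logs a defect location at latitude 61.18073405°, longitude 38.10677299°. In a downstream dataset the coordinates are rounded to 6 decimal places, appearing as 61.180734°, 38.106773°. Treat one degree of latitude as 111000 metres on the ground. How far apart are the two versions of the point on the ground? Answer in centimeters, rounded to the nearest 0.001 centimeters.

Δlat = 61.18073405 − 61.180734 = +0.00000005°; Δlon = 38.10677299 − 38.106773 = -0.00000001°.
N–S: 0.00000005° × 111000 m/° = 0.00555 m.
East–west at this latitude: -0.00000001° × 111000 × cos 61.1807° ≈ -0.00000001 × 53507.4 = -0.000535073 m.
Combined displacement = (0.00555² + 0.000535073²)^½ ≈ 0.00557573 m.
That is 0.00557573 m = 0.55757 cm.

0.558 centimeters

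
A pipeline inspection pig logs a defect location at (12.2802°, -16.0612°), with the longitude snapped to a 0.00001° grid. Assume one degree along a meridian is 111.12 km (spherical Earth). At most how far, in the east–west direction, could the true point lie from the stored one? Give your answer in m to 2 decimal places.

0.54 m

With a 0.00001° grid the true value lies within half a step, ±0.00001°/2 = ±5e-06°, of the stored one.
At latitude 12.2802° a degree of longitude spans 111120 m × cos 12.2802° = 111120 × 0.9771 ≈ 108577 m.
So at most 5e-06° × 108577 ≈ 0.542887 m east–west.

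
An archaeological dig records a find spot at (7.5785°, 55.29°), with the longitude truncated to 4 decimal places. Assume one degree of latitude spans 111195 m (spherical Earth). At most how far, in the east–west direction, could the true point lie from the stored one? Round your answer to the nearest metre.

11 metres

Truncating at 4 decimal places can drop up to a full unit in the last place, so the longitude may be off by as much as 0.0001°.
Parallels shrink by cos φ, so at 7.5785° a degree of longitude is 111195 × 0.9913 ≈ 110224 m.
East–west error: 0.0001° × 110224 m/° ≈ 11.0224 m.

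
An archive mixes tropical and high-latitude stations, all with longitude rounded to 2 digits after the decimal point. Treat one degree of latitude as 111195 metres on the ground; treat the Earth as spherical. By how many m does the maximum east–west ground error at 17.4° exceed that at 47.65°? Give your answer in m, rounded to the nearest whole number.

Rounding to 2 decimal places leaves the longitude within ±0.005° of the true value.
Error at 17.4° = 0.005° × 111195 × cos 17.4° ≈ 555.98 × 0.9542 = 530.53 m.
At 47.65°: 0.005° × 111195 × cos 47.65° = 0.005 × 111195 × 0.6737 ≈ 374.54 m.
So the lower-latitude error exceeds the higher by 530.53 − 374.54 = 156 m.

156 m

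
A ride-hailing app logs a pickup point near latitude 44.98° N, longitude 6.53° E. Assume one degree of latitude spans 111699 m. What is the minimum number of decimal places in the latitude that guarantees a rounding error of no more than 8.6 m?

4

One degree of latitude covers 111699 m.
With N decimal places the half-ulp bound is 0.5·10⁻ᴺ°, or 0.5·10⁻ᴺ × 111699 m on the ground.
Setting 55849.5 × 10⁻ᴺ ≤ 8.6 gives 10ᴺ ≥ 6494, i.e. N ≥ 3.81.
So 4 decimal places suffice (5.58 m); 3 would allow up to 55.8 m.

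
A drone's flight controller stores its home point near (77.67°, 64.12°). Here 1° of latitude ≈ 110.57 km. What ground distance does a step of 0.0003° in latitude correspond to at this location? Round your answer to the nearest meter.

Along a meridian 0.0003° is 0.0003 × 110570 = 33.171 m.

33 meters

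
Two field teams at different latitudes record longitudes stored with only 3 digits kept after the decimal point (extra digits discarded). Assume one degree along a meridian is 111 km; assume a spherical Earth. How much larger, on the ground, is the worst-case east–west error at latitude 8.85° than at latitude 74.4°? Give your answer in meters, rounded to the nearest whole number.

Truncating at 3 decimal places can drop up to a full unit in the last place, so the longitude may be off by as much as 0.001°.
Error at 8.85° = 0.001° × 111000 × cos 8.85° ≈ 111 × 0.9881 = 109.68 m.
At 74.4°: 0.001° × 111000 × cos 74.4° = 0.001 × 111000 × 0.2689 ≈ 29.85 m.
So the lower-latitude error exceeds the higher by 109.68 − 29.85 = 79.828 m.

80 meters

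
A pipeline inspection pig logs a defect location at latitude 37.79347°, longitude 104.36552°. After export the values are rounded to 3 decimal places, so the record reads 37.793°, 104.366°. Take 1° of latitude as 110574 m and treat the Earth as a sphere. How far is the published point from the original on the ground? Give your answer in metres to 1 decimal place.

66.8 metres

Δlat = 37.79347 − 37.793 = +0.00047°; Δlon = 104.36552 − 104.366 = -0.00048°.
N–S: 0.00047° × 110574 m/° = 51.9698 m.
E–W at 37.793°: -0.00048° × 110574 × cos 37.793° = -0.00048 × 110574 × 0.7902 ≈ -41.9419 m.
Combined displacement = (51.9698² + 41.9419²)^½ ≈ 66.7831 m.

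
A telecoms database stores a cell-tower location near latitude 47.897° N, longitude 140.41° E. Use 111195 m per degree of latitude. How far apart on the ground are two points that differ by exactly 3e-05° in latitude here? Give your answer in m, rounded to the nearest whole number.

3e-05° × 111195 m/° = 3.33585 m.

3 m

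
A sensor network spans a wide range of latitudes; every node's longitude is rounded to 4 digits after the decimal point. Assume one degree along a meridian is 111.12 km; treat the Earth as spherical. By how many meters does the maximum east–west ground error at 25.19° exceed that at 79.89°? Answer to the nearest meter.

4 meters

Rounding to 4 decimal places leaves the longitude within ±5e-05° of the true value.
Error at 25.19° = 5e-05° × 111120 × cos 25.19° ≈ 5.556 × 0.9049 = 5.0276 m.
Error at 79.89° = 5e-05° × 111120 × cos 79.89° ≈ 5.556 × 0.1755 = 0.97529 m.
Difference: 5.0276 − 0.97529 = 4.0523 m.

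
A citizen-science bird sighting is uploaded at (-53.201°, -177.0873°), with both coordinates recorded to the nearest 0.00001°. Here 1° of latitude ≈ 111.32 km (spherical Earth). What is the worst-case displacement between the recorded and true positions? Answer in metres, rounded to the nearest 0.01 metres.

Rounding to 5 decimal places leaves each coordinate within ±5e-06° of the true value.
N–S: 5e-06° × 111320 m/° = 0.5566 m.
Longitude error → 5e-06 × 111320 × cos 53.201° = 5e-06 × 111320 × 0.5990 ≈ 0.333409 m.
The two errors are perpendicular, so the maximum displacement is √(0.5566² + 0.333409²) ≈ 0.648818 m.

0.65 metres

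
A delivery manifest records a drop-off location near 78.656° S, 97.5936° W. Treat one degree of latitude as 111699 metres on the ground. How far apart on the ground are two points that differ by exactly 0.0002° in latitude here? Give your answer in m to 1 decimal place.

Along a meridian 0.0002° is 0.0002 × 111699 = 22.3398 m.

22.3 m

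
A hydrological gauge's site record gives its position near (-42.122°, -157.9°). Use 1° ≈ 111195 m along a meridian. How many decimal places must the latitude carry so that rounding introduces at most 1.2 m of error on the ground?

One degree of latitude covers 111195 m.
Rounding to N decimal places gives at most 0.5 × 10⁻ᴺ degrees of error, i.e. 0.5 × 10⁻ᴺ × 111195 m.
Need 0.5 × 111195 × 10⁻ᴺ ≤ 1.2 → 10⁻ᴺ ≤ 2.158e-05, so N ≥ 4.67.
So 5 decimal places suffice (0.556 m); 4 would allow up to 5.56 m.

5 decimal places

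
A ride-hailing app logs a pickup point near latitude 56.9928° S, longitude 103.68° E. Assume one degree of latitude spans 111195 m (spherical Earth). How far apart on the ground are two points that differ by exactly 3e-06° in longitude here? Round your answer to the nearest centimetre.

One degree of longitude here spans 111195 × cos 56.9928° = 111195 × 0.5447 ≈ 60572.9 m; 3e-06° of that is 0.181719 m.
That is 0.181719 m = 18.172 cm.

18 centimetres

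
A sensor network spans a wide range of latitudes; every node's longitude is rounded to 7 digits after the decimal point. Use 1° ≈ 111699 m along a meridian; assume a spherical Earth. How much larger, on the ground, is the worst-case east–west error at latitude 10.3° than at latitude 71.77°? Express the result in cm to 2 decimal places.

Rounding to 7 decimal places leaves the longitude within ±5e-08° of the true value.
At 10.3°: 5e-08° × 111699 × cos 10.3° = 5e-08 × 111699 × 0.9839 ≈ 0.0054949 m.
Error at 71.77° = 5e-08° × 111699 × cos 71.77° ≈ 0.0055849 × 0.3128 = 0.0017472 m.
Difference: 0.0054949 − 0.0017472 = 0.0037478 m.
That is 0.0037478 m = 0.37478 cm.

0.37 cm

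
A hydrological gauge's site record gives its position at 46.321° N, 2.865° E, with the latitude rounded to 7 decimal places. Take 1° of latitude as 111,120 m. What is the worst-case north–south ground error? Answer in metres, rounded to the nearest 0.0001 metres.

Rounding to 7 decimal places leaves the latitude within ±5e-08° of the true value.
So the N–S error is at most 5e-08 × 111120 = 0.005556 m.

0.0056 metres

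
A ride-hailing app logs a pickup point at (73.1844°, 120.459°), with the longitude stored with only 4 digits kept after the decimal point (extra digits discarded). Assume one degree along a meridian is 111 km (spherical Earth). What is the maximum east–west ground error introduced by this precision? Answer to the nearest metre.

Truncating at 4 decimal places can drop up to a full unit in the last place, so the longitude may be off by as much as 0.0001°.
At latitude 73.1844° a degree of longitude spans 111000 m × cos 73.1844° = 111000 × 0.2893 ≈ 32111.5 m.
East–west error: 0.0001° × 32111.5 m/° ≈ 3.21115 m.

3 metres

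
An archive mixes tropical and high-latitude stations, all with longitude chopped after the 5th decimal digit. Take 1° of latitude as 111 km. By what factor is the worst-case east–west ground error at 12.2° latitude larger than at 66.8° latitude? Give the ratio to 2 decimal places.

2.48

Truncating at 5 decimal places can drop up to a full unit in the last place, so the longitude may be off by as much as 1e-05°.
At 12.2°: 1e-05° × 111000 × cos 12.2° = 1e-05 × 111000 × 0.9774 ≈ 1.0849 m.
At 66.8°: 1e-05° × 111000 × cos 66.8° = 1e-05 × 111000 × 0.3939 ≈ 0.43728 m.
Ratio: 1.0849 / 0.43728 = cos 12.2° / cos 66.8° ≈ 2.4811.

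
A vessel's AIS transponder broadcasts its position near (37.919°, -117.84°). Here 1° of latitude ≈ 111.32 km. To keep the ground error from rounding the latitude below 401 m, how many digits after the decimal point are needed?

3 decimal places

One degree of latitude covers 111320 m.
N decimal places → at most half a unit in the last place, 0.5 × 10⁻ᴺ° = 111320/2 × 10⁻ᴺ m.
Setting 55660 × 10⁻ᴺ ≤ 401 gives 10ᴺ ≥ 138.8, i.e. N ≥ 2.14.
At 2 places the error can reach 557 m, but 3 places keeps it to 55.7 m.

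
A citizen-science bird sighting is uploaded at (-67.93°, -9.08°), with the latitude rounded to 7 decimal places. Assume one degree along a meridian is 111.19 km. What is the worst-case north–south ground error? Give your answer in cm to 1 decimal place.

Rounding to 7 decimal places leaves the latitude within ±5e-08° of the true value.
So the N–S error is at most 5e-08 × 111190 = 0.0055595 m.
That is 0.0055595 m = 0.55595 cm.

0.6 cm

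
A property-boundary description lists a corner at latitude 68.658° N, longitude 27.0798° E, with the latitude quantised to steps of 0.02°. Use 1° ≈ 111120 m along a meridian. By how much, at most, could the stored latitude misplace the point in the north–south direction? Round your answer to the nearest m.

With a 0.02° grid the true value lies within half a step, ±0.02°/2 = ±0.01°, of the stored one.
North–south distance: 0.01° × 111120 m/° = 1111.2 m.

1111 m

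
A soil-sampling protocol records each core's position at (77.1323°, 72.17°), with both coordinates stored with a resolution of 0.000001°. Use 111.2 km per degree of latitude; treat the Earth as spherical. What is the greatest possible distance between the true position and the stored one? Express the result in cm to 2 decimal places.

5.70 cm

With a 0.000001° grid the true value lies within half a step, ±0.000001°/2 = ±5e-07°, of the stored one.
N–S: 5e-07° × 111200 m/° = 0.0556 m.
East–west component at 77.1323°: 5e-07° × 111200 × cos 77.1323° ≈ 5e-07 × 24764.3 ≈ 0.0123822 m.
Worst case both components are at the extreme and orthogonal: √(0.0556² + 0.0123822²) ≈ 0.0569621 m.
That is 0.0569621 m = 5.6962 cm.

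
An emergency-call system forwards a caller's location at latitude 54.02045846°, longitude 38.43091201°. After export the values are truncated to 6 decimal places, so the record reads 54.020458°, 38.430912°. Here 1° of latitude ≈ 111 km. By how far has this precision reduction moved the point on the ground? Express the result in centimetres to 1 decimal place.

Δlat = 54.02045846 − 54.020458 = +0.00000046°; Δlon = 38.43091201 − 38.430912 = +0.00000001°.
North–south shift: 0.00000046 × 111000 = 0.05106 m.
E–W at 54.0205°: 0.00000001° × 111000 × cos 54.0205° = 0.00000001 × 111000 × 0.5875 ≈ 0.000652121 m.
Hypotenuse of the two orthogonal shifts: √(0.05106² + 0.000652121²) = 0.0510642 m.
That is 0.0510642 m = 5.1064 cm.

5.1 centimetres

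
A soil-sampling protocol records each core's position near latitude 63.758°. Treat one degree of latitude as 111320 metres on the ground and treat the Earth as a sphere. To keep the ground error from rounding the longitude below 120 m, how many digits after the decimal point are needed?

At 63.758° one degree of longitude covers 111320 × cos 63.758° ≈ 111320 × 0.4422 ≈ 49221.6 m.
N decimal places → at most half a unit in the last place, 0.5 × 10⁻ᴺ° = 49221.6/2 × 10⁻ᴺ m.
Setting 24610.8 × 10⁻ᴺ ≤ 120 gives 10ᴺ ≥ 205.1, i.e. N ≥ 2.31.
So 3 decimal places suffice (24.6 m); 2 would allow up to 246 m.

3 decimal places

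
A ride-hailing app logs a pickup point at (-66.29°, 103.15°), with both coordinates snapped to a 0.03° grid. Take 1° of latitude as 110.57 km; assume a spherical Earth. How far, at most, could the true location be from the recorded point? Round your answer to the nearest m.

1788 m

With a 0.03° grid the true value lies within half a step, ±0.03°/2 = ±0.015°, of the stored one.
North–south component: 0.015° × 110570 = 1658.55 m.
East–west component at 66.29°: 0.015° × 110570 × cos 66.29° ≈ 0.015 × 44461 ≈ 666.916 m.
Combining orthogonally: (1658.55² + 666.916²)^½ ≈ 1787.61 m.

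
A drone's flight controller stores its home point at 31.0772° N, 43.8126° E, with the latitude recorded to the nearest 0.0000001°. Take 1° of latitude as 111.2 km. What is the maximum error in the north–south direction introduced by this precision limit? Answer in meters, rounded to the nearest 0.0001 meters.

Rounding to 7 decimal places leaves the latitude within ±5e-08° of the true value.
So the N–S error is at most 5e-08 × 111200 = 0.00556 m.

0.0056 meters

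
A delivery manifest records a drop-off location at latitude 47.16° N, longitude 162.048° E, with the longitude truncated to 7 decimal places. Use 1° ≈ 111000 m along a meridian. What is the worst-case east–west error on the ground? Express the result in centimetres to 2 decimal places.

0.75 centimetres

Truncating at 7 decimal places can drop up to a full unit in the last place, so the longitude may be off by as much as 1e-07°.
At latitude 47.16° a degree of longitude spans 111000 m × cos 47.16° = 111000 × 0.6800 ≈ 75474.8 m.
So at most 1e-07° × 75474.8 ≈ 0.00754748 m east–west.
That is 0.00754748 m = 0.75475 cm.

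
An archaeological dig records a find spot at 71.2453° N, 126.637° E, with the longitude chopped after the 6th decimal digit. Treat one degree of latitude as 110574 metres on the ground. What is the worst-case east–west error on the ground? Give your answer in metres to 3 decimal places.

Truncating at 6 decimal places can drop up to a full unit in the last place, so the longitude may be off by as much as 1e-06°.
At latitude 71.2453° a degree of longitude spans 110574 m × cos 71.2453° = 110574 × 0.3215 ≈ 35551.4 m.
East–west error: 1e-06° × 35551.4 m/° ≈ 0.0355514 m.

0.036 metres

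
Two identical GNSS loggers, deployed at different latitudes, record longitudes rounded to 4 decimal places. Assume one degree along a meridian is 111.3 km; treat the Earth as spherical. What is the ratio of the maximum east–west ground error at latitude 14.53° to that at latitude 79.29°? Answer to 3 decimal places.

5.209

Rounding to 4 decimal places leaves the longitude within ±5e-05° of the true value.
Error at 14.53° = 5e-05° × 111300 × cos 14.53° ≈ 5.565 × 0.9680 = 5.387 m.
Error at 79.29° = 5e-05° × 111300 × cos 79.29° ≈ 5.565 × 0.1858 = 1.0342 m.
Ratio: 5.387 / 1.0342 = cos 14.53° / cos 79.29° ≈ 5.2089.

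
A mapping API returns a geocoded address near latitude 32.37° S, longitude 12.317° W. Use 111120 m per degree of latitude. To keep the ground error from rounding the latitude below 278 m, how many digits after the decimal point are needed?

One degree of latitude covers 111120 m.
With N decimal places the half-ulp bound is 0.5·10⁻ᴺ°, or 0.5·10⁻ᴺ × 111120 m on the ground.
Setting 55560 × 10⁻ᴺ ≤ 278 gives 10ᴺ ≥ 199.9, i.e. N ≥ 2.30.
At 2 places the error can reach 556 m, but 3 places keeps it to 55.6 m.

3 decimal places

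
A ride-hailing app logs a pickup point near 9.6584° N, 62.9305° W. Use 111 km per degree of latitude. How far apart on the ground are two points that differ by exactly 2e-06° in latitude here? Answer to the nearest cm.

22 cm

Along a meridian 2e-06° is 2e-06 × 111000 = 0.222 m.
That is 0.222 m = 22.2 cm.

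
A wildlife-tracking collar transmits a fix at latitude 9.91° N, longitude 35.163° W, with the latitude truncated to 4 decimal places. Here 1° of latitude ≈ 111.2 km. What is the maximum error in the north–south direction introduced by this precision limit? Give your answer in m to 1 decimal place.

11.1 m

Truncating at 4 decimal places can drop up to a full unit in the last place, so the latitude may be off by as much as 0.0001°.
North–south distance: 0.0001° × 111200 m/° = 11.12 m.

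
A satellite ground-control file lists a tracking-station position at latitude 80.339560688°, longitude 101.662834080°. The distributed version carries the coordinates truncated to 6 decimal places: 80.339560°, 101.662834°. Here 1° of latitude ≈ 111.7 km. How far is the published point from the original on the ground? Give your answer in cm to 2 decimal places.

Δlat = 80.339560688 − 80.339560 = +0.000000688°; Δlon = 101.662834080 − 101.662834 = +0.000000080°.
North–south shift: 0.000000688 × 111700 = 0.0768496 m.
East–west at this latitude: 0.000000080° × 111700 × cos 80.3396° ≈ 0.000000080 × 18744.2 = 0.00149954 m.
Distance: √(0.0768496² + 0.00149954²) ≈ 0.0768642 m.
That is 0.0768642 m = 7.6864 cm.

7.69 cm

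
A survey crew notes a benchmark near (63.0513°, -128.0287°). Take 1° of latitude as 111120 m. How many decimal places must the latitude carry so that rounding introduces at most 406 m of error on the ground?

One degree of latitude covers 111120 m.
N decimal places → at most half a unit in the last place, 0.5 × 10⁻ᴺ° = 111120/2 × 10⁻ᴺ m.
Need 0.5 × 111120 × 10⁻ᴺ ≤ 406 → 10⁻ᴺ ≤ 7.307e-03, so N ≥ 2.14.
So 3 decimal places suffice (55.6 m); 2 would allow up to 556 m.

3 decimal places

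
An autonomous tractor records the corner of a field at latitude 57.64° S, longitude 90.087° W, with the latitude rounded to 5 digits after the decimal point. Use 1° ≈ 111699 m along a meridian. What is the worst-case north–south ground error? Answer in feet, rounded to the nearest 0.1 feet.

Rounding to 5 decimal places leaves the latitude within ±5e-06° of the true value.
So the N–S error is at most 5e-06 × 111699 = 0.558495 m.
Converting: 0.558495 m × 3.2808 ft/m ≈ 1.8323 ft.

1.8 feet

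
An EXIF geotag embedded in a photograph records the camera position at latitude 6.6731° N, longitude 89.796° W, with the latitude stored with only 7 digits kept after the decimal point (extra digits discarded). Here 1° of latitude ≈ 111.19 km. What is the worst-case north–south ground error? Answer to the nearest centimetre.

1 centimetres

Truncating at 7 decimal places can drop up to a full unit in the last place, so the latitude may be off by as much as 1e-07°.
North–south distance: 1e-07° × 111190 m/° = 0.011119 m.
That is 0.011119 m = 1.1119 cm.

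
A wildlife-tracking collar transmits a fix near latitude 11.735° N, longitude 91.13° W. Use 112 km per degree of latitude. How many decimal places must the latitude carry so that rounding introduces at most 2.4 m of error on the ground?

5 decimal places

One degree of latitude covers 112000 m.
N decimal places → at most half a unit in the last place, 0.5 × 10⁻ᴺ° = 112000/2 × 10⁻ᴺ m.
Need 0.5 × 112000 × 10⁻ᴺ ≤ 2.4 → 10⁻ᴺ ≤ 4.286e-05, so N ≥ 4.37.
N = 4 would give 5.6 m (too coarse); N = 5 gives 0.56 m ≤ 2.4 m.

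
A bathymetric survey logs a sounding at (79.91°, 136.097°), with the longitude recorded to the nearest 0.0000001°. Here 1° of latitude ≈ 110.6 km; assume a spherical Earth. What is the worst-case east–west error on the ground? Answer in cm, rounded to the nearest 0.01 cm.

Rounding to 7 decimal places leaves the longitude within ±5e-08° of the true value.
One degree of longitude at 79.91° is 110600 × cos 79.91° ≈ 110600 × 0.1752 = 19376.6 m.
So at most 5e-08° × 19376.6 ≈ 0.000968828 m east–west.
That is 0.000968828 m = 0.096883 cm.

0.10 cm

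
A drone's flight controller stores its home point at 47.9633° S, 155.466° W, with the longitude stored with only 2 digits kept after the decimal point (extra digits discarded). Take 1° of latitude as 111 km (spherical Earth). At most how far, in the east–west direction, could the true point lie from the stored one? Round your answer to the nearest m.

743 m

Truncating at 2 decimal places can drop up to a full unit in the last place, so the longitude may be off by as much as 0.01°.
Parallels shrink by cos φ, so at 47.9633° a degree of longitude is 111000 × 0.6696 ≈ 74326.3 m.
East–west error: 0.01° × 74326.3 m/° ≈ 743.263 m.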